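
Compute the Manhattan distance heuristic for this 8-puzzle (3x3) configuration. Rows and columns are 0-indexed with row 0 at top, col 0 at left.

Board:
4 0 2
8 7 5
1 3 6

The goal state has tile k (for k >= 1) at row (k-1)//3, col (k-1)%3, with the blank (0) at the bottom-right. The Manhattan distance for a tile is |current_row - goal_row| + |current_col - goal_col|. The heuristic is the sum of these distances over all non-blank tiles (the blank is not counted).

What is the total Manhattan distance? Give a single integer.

Tile 4: (0,0)->(1,0) = 1
Tile 2: (0,2)->(0,1) = 1
Tile 8: (1,0)->(2,1) = 2
Tile 7: (1,1)->(2,0) = 2
Tile 5: (1,2)->(1,1) = 1
Tile 1: (2,0)->(0,0) = 2
Tile 3: (2,1)->(0,2) = 3
Tile 6: (2,2)->(1,2) = 1
Sum: 1 + 1 + 2 + 2 + 1 + 2 + 3 + 1 = 13

Answer: 13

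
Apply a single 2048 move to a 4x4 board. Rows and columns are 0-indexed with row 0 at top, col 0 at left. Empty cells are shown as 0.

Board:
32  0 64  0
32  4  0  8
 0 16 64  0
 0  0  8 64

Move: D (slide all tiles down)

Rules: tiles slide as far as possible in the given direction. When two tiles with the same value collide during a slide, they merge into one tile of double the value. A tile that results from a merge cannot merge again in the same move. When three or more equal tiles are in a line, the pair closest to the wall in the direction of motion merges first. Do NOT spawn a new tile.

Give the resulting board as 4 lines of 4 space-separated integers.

Slide down:
col 0: [32, 32, 0, 0] -> [0, 0, 0, 64]
col 1: [0, 4, 16, 0] -> [0, 0, 4, 16]
col 2: [64, 0, 64, 8] -> [0, 0, 128, 8]
col 3: [0, 8, 0, 64] -> [0, 0, 8, 64]

Answer:   0   0   0   0
  0   0   0   0
  0   4 128   8
 64  16   8  64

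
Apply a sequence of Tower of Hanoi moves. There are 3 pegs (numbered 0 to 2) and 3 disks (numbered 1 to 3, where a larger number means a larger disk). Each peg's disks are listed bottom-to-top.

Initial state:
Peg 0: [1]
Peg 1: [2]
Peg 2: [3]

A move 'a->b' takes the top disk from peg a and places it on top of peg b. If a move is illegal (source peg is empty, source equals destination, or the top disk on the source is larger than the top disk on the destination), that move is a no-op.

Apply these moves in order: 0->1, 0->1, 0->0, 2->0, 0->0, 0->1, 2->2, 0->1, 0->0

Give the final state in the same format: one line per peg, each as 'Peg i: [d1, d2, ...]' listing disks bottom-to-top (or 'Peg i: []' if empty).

After move 1 (0->1):
Peg 0: []
Peg 1: [2, 1]
Peg 2: [3]

After move 2 (0->1):
Peg 0: []
Peg 1: [2, 1]
Peg 2: [3]

After move 3 (0->0):
Peg 0: []
Peg 1: [2, 1]
Peg 2: [3]

After move 4 (2->0):
Peg 0: [3]
Peg 1: [2, 1]
Peg 2: []

After move 5 (0->0):
Peg 0: [3]
Peg 1: [2, 1]
Peg 2: []

After move 6 (0->1):
Peg 0: [3]
Peg 1: [2, 1]
Peg 2: []

After move 7 (2->2):
Peg 0: [3]
Peg 1: [2, 1]
Peg 2: []

After move 8 (0->1):
Peg 0: [3]
Peg 1: [2, 1]
Peg 2: []

After move 9 (0->0):
Peg 0: [3]
Peg 1: [2, 1]
Peg 2: []

Answer: Peg 0: [3]
Peg 1: [2, 1]
Peg 2: []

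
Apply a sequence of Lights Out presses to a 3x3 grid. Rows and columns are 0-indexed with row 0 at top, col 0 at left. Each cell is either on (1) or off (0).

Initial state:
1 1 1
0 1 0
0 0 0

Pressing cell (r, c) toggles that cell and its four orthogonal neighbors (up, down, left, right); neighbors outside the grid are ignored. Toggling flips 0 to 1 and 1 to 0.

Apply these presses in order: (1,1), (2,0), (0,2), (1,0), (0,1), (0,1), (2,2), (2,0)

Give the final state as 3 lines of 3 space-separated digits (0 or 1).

After press 1 at (1,1):
1 0 1
1 0 1
0 1 0

After press 2 at (2,0):
1 0 1
0 0 1
1 0 0

After press 3 at (0,2):
1 1 0
0 0 0
1 0 0

After press 4 at (1,0):
0 1 0
1 1 0
0 0 0

After press 5 at (0,1):
1 0 1
1 0 0
0 0 0

After press 6 at (0,1):
0 1 0
1 1 0
0 0 0

After press 7 at (2,2):
0 1 0
1 1 1
0 1 1

After press 8 at (2,0):
0 1 0
0 1 1
1 0 1

Answer: 0 1 0
0 1 1
1 0 1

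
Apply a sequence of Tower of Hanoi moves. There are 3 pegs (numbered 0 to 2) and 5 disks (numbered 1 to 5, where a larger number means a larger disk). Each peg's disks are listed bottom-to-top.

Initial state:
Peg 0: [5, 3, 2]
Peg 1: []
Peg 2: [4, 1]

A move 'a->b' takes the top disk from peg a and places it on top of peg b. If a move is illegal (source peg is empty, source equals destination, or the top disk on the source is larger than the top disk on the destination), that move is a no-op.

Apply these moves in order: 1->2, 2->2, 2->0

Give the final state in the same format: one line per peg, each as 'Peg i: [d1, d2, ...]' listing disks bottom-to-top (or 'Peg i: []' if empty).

After move 1 (1->2):
Peg 0: [5, 3, 2]
Peg 1: []
Peg 2: [4, 1]

After move 2 (2->2):
Peg 0: [5, 3, 2]
Peg 1: []
Peg 2: [4, 1]

After move 3 (2->0):
Peg 0: [5, 3, 2, 1]
Peg 1: []
Peg 2: [4]

Answer: Peg 0: [5, 3, 2, 1]
Peg 1: []
Peg 2: [4]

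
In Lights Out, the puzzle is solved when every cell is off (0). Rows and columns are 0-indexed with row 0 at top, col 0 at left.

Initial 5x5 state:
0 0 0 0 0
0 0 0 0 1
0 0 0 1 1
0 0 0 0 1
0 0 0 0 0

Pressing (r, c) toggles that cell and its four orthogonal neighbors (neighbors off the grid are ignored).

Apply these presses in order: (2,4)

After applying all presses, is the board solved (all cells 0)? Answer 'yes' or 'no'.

After press 1 at (2,4):
0 0 0 0 0
0 0 0 0 0
0 0 0 0 0
0 0 0 0 0
0 0 0 0 0

Lights still on: 0

Answer: yes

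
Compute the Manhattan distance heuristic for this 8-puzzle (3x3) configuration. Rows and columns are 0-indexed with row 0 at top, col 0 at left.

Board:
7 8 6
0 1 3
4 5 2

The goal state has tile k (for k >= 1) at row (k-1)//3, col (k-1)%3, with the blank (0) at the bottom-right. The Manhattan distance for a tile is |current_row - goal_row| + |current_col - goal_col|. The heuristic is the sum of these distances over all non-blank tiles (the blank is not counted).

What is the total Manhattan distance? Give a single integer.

Tile 7: (0,0)->(2,0) = 2
Tile 8: (0,1)->(2,1) = 2
Tile 6: (0,2)->(1,2) = 1
Tile 1: (1,1)->(0,0) = 2
Tile 3: (1,2)->(0,2) = 1
Tile 4: (2,0)->(1,0) = 1
Tile 5: (2,1)->(1,1) = 1
Tile 2: (2,2)->(0,1) = 3
Sum: 2 + 2 + 1 + 2 + 1 + 1 + 1 + 3 = 13

Answer: 13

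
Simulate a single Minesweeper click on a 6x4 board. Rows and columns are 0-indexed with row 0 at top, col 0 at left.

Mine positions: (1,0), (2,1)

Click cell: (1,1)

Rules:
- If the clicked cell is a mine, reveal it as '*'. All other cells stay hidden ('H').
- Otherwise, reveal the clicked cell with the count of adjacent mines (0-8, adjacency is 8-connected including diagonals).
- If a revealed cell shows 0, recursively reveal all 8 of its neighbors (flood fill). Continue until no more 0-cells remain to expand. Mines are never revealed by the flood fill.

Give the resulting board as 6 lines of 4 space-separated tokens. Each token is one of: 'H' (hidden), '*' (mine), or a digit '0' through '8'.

H H H H
H 2 H H
H H H H
H H H H
H H H H
H H H H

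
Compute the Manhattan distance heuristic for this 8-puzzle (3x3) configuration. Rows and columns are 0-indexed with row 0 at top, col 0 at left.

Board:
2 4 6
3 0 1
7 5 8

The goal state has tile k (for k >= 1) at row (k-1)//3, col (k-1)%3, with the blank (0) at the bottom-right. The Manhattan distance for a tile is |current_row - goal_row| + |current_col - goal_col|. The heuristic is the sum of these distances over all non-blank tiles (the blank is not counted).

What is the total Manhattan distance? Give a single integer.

Answer: 12

Derivation:
Tile 2: at (0,0), goal (0,1), distance |0-0|+|0-1| = 1
Tile 4: at (0,1), goal (1,0), distance |0-1|+|1-0| = 2
Tile 6: at (0,2), goal (1,2), distance |0-1|+|2-2| = 1
Tile 3: at (1,0), goal (0,2), distance |1-0|+|0-2| = 3
Tile 1: at (1,2), goal (0,0), distance |1-0|+|2-0| = 3
Tile 7: at (2,0), goal (2,0), distance |2-2|+|0-0| = 0
Tile 5: at (2,1), goal (1,1), distance |2-1|+|1-1| = 1
Tile 8: at (2,2), goal (2,1), distance |2-2|+|2-1| = 1
Sum: 1 + 2 + 1 + 3 + 3 + 0 + 1 + 1 = 12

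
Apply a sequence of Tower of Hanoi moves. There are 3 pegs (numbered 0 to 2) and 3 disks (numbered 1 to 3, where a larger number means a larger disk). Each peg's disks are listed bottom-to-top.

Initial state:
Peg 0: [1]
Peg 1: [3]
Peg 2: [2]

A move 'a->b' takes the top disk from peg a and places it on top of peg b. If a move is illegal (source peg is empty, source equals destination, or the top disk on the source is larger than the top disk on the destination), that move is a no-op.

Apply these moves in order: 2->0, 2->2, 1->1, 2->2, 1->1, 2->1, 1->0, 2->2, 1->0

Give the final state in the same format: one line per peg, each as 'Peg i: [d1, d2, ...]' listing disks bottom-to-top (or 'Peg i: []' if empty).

Answer: Peg 0: [1]
Peg 1: [3, 2]
Peg 2: []

Derivation:
After move 1 (2->0):
Peg 0: [1]
Peg 1: [3]
Peg 2: [2]

After move 2 (2->2):
Peg 0: [1]
Peg 1: [3]
Peg 2: [2]

After move 3 (1->1):
Peg 0: [1]
Peg 1: [3]
Peg 2: [2]

After move 4 (2->2):
Peg 0: [1]
Peg 1: [3]
Peg 2: [2]

After move 5 (1->1):
Peg 0: [1]
Peg 1: [3]
Peg 2: [2]

After move 6 (2->1):
Peg 0: [1]
Peg 1: [3, 2]
Peg 2: []

After move 7 (1->0):
Peg 0: [1]
Peg 1: [3, 2]
Peg 2: []

After move 8 (2->2):
Peg 0: [1]
Peg 1: [3, 2]
Peg 2: []

After move 9 (1->0):
Peg 0: [1]
Peg 1: [3, 2]
Peg 2: []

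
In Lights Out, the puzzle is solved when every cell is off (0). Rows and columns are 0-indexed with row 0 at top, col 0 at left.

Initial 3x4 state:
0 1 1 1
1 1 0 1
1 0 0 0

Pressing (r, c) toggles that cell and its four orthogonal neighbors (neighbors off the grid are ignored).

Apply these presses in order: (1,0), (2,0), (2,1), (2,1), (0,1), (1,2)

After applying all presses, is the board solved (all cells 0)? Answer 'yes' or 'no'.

Answer: no

Derivation:
After press 1 at (1,0):
1 1 1 1
0 0 0 1
0 0 0 0

After press 2 at (2,0):
1 1 1 1
1 0 0 1
1 1 0 0

After press 3 at (2,1):
1 1 1 1
1 1 0 1
0 0 1 0

After press 4 at (2,1):
1 1 1 1
1 0 0 1
1 1 0 0

After press 5 at (0,1):
0 0 0 1
1 1 0 1
1 1 0 0

After press 6 at (1,2):
0 0 1 1
1 0 1 0
1 1 1 0

Lights still on: 7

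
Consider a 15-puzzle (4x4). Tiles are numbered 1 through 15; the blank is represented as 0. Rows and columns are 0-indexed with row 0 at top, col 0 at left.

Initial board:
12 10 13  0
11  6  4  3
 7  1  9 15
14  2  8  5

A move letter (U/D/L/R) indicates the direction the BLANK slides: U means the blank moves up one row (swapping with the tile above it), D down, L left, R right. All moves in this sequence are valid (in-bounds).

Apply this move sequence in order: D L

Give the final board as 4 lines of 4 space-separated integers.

After move 1 (D):
12 10 13  3
11  6  4  0
 7  1  9 15
14  2  8  5

After move 2 (L):
12 10 13  3
11  6  0  4
 7  1  9 15
14  2  8  5

Answer: 12 10 13  3
11  6  0  4
 7  1  9 15
14  2  8  5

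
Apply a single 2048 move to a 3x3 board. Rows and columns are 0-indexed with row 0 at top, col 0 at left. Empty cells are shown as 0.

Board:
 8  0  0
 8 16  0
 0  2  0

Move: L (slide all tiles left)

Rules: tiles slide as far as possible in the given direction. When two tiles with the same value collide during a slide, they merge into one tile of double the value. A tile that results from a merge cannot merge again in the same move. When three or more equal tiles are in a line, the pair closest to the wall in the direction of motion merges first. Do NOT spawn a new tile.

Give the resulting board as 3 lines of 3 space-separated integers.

Slide left:
row 0: [8, 0, 0] -> [8, 0, 0]
row 1: [8, 16, 0] -> [8, 16, 0]
row 2: [0, 2, 0] -> [2, 0, 0]

Answer:  8  0  0
 8 16  0
 2  0  0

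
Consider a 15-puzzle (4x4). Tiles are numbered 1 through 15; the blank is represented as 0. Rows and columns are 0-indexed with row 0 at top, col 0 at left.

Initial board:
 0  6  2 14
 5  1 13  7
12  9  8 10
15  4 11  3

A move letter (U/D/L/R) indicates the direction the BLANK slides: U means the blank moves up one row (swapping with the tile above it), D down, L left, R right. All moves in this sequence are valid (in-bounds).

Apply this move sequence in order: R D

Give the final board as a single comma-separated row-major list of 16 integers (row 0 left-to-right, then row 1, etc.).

After move 1 (R):
 6  0  2 14
 5  1 13  7
12  9  8 10
15  4 11  3

After move 2 (D):
 6  1  2 14
 5  0 13  7
12  9  8 10
15  4 11  3

Answer: 6, 1, 2, 14, 5, 0, 13, 7, 12, 9, 8, 10, 15, 4, 11, 3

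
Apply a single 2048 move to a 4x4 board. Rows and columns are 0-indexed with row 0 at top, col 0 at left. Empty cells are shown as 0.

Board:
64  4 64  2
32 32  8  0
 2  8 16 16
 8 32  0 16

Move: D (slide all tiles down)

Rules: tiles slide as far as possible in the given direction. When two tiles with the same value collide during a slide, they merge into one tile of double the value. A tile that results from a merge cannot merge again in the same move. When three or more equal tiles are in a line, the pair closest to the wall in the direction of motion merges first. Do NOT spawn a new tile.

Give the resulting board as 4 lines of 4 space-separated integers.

Answer: 64  4  0  0
32 32 64  0
 2  8  8  2
 8 32 16 32

Derivation:
Slide down:
col 0: [64, 32, 2, 8] -> [64, 32, 2, 8]
col 1: [4, 32, 8, 32] -> [4, 32, 8, 32]
col 2: [64, 8, 16, 0] -> [0, 64, 8, 16]
col 3: [2, 0, 16, 16] -> [0, 0, 2, 32]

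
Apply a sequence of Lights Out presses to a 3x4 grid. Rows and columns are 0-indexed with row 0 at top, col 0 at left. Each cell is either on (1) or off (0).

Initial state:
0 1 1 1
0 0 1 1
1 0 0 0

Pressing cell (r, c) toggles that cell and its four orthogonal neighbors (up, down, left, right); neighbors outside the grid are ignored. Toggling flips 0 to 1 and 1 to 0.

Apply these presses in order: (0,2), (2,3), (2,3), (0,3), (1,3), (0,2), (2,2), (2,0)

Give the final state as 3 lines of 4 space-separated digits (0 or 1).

After press 1 at (0,2):
0 0 0 0
0 0 0 1
1 0 0 0

After press 2 at (2,3):
0 0 0 0
0 0 0 0
1 0 1 1

After press 3 at (2,3):
0 0 0 0
0 0 0 1
1 0 0 0

After press 4 at (0,3):
0 0 1 1
0 0 0 0
1 0 0 0

After press 5 at (1,3):
0 0 1 0
0 0 1 1
1 0 0 1

After press 6 at (0,2):
0 1 0 1
0 0 0 1
1 0 0 1

After press 7 at (2,2):
0 1 0 1
0 0 1 1
1 1 1 0

After press 8 at (2,0):
0 1 0 1
1 0 1 1
0 0 1 0

Answer: 0 1 0 1
1 0 1 1
0 0 1 0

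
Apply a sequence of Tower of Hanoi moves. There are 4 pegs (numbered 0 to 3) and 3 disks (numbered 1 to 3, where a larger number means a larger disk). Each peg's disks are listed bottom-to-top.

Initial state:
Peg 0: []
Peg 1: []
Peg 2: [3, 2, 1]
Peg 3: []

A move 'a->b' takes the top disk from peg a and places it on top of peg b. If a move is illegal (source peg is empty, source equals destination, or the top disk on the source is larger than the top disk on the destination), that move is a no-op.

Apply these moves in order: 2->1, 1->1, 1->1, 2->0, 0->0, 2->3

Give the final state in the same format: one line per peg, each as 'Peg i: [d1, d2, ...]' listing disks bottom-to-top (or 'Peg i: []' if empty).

After move 1 (2->1):
Peg 0: []
Peg 1: [1]
Peg 2: [3, 2]
Peg 3: []

After move 2 (1->1):
Peg 0: []
Peg 1: [1]
Peg 2: [3, 2]
Peg 3: []

After move 3 (1->1):
Peg 0: []
Peg 1: [1]
Peg 2: [3, 2]
Peg 3: []

After move 4 (2->0):
Peg 0: [2]
Peg 1: [1]
Peg 2: [3]
Peg 3: []

After move 5 (0->0):
Peg 0: [2]
Peg 1: [1]
Peg 2: [3]
Peg 3: []

After move 6 (2->3):
Peg 0: [2]
Peg 1: [1]
Peg 2: []
Peg 3: [3]

Answer: Peg 0: [2]
Peg 1: [1]
Peg 2: []
Peg 3: [3]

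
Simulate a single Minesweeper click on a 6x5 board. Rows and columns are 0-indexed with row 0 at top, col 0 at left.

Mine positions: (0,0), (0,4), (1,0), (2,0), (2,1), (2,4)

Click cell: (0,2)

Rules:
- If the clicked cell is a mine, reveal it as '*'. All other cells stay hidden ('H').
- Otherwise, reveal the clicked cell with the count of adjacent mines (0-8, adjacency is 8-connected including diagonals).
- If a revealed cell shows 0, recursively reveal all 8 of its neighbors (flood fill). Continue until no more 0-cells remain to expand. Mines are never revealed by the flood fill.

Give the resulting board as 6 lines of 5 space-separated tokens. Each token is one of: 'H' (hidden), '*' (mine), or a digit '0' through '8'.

H 2 0 1 H
H 4 1 2 H
H H H H H
H H H H H
H H H H H
H H H H H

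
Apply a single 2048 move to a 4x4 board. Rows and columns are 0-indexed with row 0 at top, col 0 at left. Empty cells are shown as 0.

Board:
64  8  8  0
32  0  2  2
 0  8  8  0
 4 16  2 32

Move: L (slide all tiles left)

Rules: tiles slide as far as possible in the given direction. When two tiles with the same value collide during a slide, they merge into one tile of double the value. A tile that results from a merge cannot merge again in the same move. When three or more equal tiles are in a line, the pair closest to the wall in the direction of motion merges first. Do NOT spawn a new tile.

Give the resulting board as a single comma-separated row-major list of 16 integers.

Slide left:
row 0: [64, 8, 8, 0] -> [64, 16, 0, 0]
row 1: [32, 0, 2, 2] -> [32, 4, 0, 0]
row 2: [0, 8, 8, 0] -> [16, 0, 0, 0]
row 3: [4, 16, 2, 32] -> [4, 16, 2, 32]

Answer: 64, 16, 0, 0, 32, 4, 0, 0, 16, 0, 0, 0, 4, 16, 2, 32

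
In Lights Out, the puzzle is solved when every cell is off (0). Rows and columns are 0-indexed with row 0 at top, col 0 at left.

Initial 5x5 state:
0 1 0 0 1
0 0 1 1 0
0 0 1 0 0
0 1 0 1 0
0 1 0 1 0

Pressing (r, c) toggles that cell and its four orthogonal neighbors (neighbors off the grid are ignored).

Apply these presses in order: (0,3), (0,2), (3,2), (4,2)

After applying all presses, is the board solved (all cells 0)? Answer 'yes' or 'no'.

After press 1 at (0,3):
0 1 1 1 0
0 0 1 0 0
0 0 1 0 0
0 1 0 1 0
0 1 0 1 0

After press 2 at (0,2):
0 0 0 0 0
0 0 0 0 0
0 0 1 0 0
0 1 0 1 0
0 1 0 1 0

After press 3 at (3,2):
0 0 0 0 0
0 0 0 0 0
0 0 0 0 0
0 0 1 0 0
0 1 1 1 0

After press 4 at (4,2):
0 0 0 0 0
0 0 0 0 0
0 0 0 0 0
0 0 0 0 0
0 0 0 0 0

Lights still on: 0

Answer: yes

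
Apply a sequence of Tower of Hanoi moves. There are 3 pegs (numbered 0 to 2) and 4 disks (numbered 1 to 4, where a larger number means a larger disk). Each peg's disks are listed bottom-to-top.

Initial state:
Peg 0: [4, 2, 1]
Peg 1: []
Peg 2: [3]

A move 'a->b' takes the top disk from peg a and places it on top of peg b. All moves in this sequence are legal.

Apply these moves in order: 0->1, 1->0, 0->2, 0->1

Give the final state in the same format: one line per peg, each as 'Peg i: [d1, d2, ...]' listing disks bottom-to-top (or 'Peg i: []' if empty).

Answer: Peg 0: [4]
Peg 1: [2]
Peg 2: [3, 1]

Derivation:
After move 1 (0->1):
Peg 0: [4, 2]
Peg 1: [1]
Peg 2: [3]

After move 2 (1->0):
Peg 0: [4, 2, 1]
Peg 1: []
Peg 2: [3]

After move 3 (0->2):
Peg 0: [4, 2]
Peg 1: []
Peg 2: [3, 1]

After move 4 (0->1):
Peg 0: [4]
Peg 1: [2]
Peg 2: [3, 1]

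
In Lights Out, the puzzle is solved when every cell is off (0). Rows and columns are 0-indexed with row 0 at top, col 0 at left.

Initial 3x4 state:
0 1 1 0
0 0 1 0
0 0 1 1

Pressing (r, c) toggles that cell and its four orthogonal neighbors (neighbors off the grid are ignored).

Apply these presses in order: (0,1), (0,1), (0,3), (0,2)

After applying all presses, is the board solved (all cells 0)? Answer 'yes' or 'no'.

Answer: no

Derivation:
After press 1 at (0,1):
1 0 0 0
0 1 1 0
0 0 1 1

After press 2 at (0,1):
0 1 1 0
0 0 1 0
0 0 1 1

After press 3 at (0,3):
0 1 0 1
0 0 1 1
0 0 1 1

After press 4 at (0,2):
0 0 1 0
0 0 0 1
0 0 1 1

Lights still on: 4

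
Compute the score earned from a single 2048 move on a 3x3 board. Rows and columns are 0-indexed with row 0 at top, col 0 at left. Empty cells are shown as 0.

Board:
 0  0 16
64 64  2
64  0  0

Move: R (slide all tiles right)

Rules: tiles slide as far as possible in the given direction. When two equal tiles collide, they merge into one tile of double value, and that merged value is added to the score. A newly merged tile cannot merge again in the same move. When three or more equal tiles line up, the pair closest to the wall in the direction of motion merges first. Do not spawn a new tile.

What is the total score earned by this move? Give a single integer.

Slide right:
row 0: [0, 0, 16] -> [0, 0, 16]  score +0 (running 0)
row 1: [64, 64, 2] -> [0, 128, 2]  score +128 (running 128)
row 2: [64, 0, 0] -> [0, 0, 64]  score +0 (running 128)
Board after move:
  0   0  16
  0 128   2
  0   0  64

Answer: 128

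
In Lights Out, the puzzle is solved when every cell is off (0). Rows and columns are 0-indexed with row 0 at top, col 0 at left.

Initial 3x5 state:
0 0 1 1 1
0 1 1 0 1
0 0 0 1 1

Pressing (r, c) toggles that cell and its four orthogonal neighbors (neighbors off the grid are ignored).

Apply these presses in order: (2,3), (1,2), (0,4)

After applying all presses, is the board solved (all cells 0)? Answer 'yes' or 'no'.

After press 1 at (2,3):
0 0 1 1 1
0 1 1 1 1
0 0 1 0 0

After press 2 at (1,2):
0 0 0 1 1
0 0 0 0 1
0 0 0 0 0

After press 3 at (0,4):
0 0 0 0 0
0 0 0 0 0
0 0 0 0 0

Lights still on: 0

Answer: yes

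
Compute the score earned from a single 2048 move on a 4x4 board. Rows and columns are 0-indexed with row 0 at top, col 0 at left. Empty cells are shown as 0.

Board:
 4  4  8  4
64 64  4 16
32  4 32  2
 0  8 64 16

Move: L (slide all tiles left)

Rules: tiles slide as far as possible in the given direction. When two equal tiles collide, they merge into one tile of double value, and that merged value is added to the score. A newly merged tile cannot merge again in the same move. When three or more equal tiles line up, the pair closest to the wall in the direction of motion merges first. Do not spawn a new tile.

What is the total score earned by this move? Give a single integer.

Slide left:
row 0: [4, 4, 8, 4] -> [8, 8, 4, 0]  score +8 (running 8)
row 1: [64, 64, 4, 16] -> [128, 4, 16, 0]  score +128 (running 136)
row 2: [32, 4, 32, 2] -> [32, 4, 32, 2]  score +0 (running 136)
row 3: [0, 8, 64, 16] -> [8, 64, 16, 0]  score +0 (running 136)
Board after move:
  8   8   4   0
128   4  16   0
 32   4  32   2
  8  64  16   0

Answer: 136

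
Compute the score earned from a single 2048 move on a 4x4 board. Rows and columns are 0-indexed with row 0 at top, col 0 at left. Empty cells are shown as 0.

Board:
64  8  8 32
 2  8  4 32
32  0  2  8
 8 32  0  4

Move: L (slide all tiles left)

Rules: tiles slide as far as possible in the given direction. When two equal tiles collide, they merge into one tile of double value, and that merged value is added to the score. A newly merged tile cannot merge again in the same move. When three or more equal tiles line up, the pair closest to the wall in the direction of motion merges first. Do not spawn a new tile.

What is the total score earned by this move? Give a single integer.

Slide left:
row 0: [64, 8, 8, 32] -> [64, 16, 32, 0]  score +16 (running 16)
row 1: [2, 8, 4, 32] -> [2, 8, 4, 32]  score +0 (running 16)
row 2: [32, 0, 2, 8] -> [32, 2, 8, 0]  score +0 (running 16)
row 3: [8, 32, 0, 4] -> [8, 32, 4, 0]  score +0 (running 16)
Board after move:
64 16 32  0
 2  8  4 32
32  2  8  0
 8 32  4  0

Answer: 16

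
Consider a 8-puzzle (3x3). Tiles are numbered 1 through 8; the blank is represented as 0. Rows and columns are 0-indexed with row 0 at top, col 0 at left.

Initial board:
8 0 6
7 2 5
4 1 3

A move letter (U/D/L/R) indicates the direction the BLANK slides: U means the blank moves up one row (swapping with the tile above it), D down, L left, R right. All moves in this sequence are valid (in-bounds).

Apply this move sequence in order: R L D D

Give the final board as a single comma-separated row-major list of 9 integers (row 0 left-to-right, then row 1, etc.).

After move 1 (R):
8 6 0
7 2 5
4 1 3

After move 2 (L):
8 0 6
7 2 5
4 1 3

After move 3 (D):
8 2 6
7 0 5
4 1 3

After move 4 (D):
8 2 6
7 1 5
4 0 3

Answer: 8, 2, 6, 7, 1, 5, 4, 0, 3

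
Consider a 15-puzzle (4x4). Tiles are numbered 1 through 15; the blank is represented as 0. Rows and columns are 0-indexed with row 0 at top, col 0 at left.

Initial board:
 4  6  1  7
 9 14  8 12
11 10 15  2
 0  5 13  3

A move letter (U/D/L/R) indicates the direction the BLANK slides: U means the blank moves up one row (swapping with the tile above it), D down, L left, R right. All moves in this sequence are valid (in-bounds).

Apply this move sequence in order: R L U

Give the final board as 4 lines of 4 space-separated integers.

Answer:  4  6  1  7
 9 14  8 12
 0 10 15  2
11  5 13  3

Derivation:
After move 1 (R):
 4  6  1  7
 9 14  8 12
11 10 15  2
 5  0 13  3

After move 2 (L):
 4  6  1  7
 9 14  8 12
11 10 15  2
 0  5 13  3

After move 3 (U):
 4  6  1  7
 9 14  8 12
 0 10 15  2
11  5 13  3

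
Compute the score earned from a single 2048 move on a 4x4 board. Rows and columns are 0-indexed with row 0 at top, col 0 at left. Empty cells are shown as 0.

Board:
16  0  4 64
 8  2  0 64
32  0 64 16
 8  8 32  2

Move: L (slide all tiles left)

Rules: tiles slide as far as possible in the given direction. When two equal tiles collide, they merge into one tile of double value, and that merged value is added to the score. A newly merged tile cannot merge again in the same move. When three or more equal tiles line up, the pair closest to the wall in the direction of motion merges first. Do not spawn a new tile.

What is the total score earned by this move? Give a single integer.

Answer: 16

Derivation:
Slide left:
row 0: [16, 0, 4, 64] -> [16, 4, 64, 0]  score +0 (running 0)
row 1: [8, 2, 0, 64] -> [8, 2, 64, 0]  score +0 (running 0)
row 2: [32, 0, 64, 16] -> [32, 64, 16, 0]  score +0 (running 0)
row 3: [8, 8, 32, 2] -> [16, 32, 2, 0]  score +16 (running 16)
Board after move:
16  4 64  0
 8  2 64  0
32 64 16  0
16 32  2  0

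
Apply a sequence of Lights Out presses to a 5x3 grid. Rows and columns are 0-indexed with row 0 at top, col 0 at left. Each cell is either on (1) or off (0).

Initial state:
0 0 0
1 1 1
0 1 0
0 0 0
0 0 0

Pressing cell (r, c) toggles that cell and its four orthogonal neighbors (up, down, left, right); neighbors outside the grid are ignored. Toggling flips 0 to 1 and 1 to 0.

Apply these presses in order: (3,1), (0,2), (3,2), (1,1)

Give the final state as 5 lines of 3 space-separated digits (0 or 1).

Answer: 0 0 1
0 0 1
0 1 1
1 0 0
0 1 1

Derivation:
After press 1 at (3,1):
0 0 0
1 1 1
0 0 0
1 1 1
0 1 0

After press 2 at (0,2):
0 1 1
1 1 0
0 0 0
1 1 1
0 1 0

After press 3 at (3,2):
0 1 1
1 1 0
0 0 1
1 0 0
0 1 1

After press 4 at (1,1):
0 0 1
0 0 1
0 1 1
1 0 0
0 1 1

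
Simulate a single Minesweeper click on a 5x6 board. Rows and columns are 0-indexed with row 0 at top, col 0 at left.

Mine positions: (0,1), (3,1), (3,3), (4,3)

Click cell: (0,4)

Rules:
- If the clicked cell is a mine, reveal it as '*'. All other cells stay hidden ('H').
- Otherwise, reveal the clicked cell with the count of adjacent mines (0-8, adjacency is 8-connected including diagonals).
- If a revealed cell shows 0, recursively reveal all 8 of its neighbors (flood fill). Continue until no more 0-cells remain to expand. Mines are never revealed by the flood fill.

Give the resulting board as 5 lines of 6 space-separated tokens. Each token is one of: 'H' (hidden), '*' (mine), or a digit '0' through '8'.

H H 1 0 0 0
H H 1 0 0 0
H H 2 1 1 0
H H H H 2 0
H H H H 2 0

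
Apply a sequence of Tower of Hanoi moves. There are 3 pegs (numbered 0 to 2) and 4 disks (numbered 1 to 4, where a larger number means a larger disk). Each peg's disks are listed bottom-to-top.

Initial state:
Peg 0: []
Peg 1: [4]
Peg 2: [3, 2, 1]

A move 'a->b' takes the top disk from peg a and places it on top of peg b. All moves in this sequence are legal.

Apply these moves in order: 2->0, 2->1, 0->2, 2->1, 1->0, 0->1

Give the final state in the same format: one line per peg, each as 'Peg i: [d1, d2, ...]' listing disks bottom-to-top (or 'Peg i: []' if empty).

Answer: Peg 0: []
Peg 1: [4, 2, 1]
Peg 2: [3]

Derivation:
After move 1 (2->0):
Peg 0: [1]
Peg 1: [4]
Peg 2: [3, 2]

After move 2 (2->1):
Peg 0: [1]
Peg 1: [4, 2]
Peg 2: [3]

After move 3 (0->2):
Peg 0: []
Peg 1: [4, 2]
Peg 2: [3, 1]

After move 4 (2->1):
Peg 0: []
Peg 1: [4, 2, 1]
Peg 2: [3]

After move 5 (1->0):
Peg 0: [1]
Peg 1: [4, 2]
Peg 2: [3]

After move 6 (0->1):
Peg 0: []
Peg 1: [4, 2, 1]
Peg 2: [3]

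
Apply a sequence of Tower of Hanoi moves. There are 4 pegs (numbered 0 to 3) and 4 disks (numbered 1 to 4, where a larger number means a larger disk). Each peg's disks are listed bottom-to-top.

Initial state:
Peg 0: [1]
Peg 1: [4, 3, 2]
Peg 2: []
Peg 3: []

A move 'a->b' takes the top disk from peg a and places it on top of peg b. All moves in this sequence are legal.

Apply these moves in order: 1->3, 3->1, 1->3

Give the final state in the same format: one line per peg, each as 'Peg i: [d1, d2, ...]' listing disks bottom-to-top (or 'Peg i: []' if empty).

Answer: Peg 0: [1]
Peg 1: [4, 3]
Peg 2: []
Peg 3: [2]

Derivation:
After move 1 (1->3):
Peg 0: [1]
Peg 1: [4, 3]
Peg 2: []
Peg 3: [2]

After move 2 (3->1):
Peg 0: [1]
Peg 1: [4, 3, 2]
Peg 2: []
Peg 3: []

After move 3 (1->3):
Peg 0: [1]
Peg 1: [4, 3]
Peg 2: []
Peg 3: [2]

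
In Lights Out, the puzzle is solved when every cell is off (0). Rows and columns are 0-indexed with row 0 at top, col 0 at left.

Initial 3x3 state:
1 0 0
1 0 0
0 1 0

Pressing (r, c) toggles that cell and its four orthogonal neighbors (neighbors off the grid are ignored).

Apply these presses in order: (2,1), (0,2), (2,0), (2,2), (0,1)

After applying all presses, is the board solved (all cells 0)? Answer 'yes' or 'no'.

Answer: yes

Derivation:
After press 1 at (2,1):
1 0 0
1 1 0
1 0 1

After press 2 at (0,2):
1 1 1
1 1 1
1 0 1

After press 3 at (2,0):
1 1 1
0 1 1
0 1 1

After press 4 at (2,2):
1 1 1
0 1 0
0 0 0

After press 5 at (0,1):
0 0 0
0 0 0
0 0 0

Lights still on: 0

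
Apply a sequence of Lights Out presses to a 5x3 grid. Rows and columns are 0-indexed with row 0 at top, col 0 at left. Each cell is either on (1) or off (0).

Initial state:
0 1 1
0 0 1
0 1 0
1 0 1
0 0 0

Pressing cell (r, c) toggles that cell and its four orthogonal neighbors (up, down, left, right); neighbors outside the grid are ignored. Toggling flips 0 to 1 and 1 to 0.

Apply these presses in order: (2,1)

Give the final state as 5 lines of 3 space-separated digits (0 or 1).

Answer: 0 1 1
0 1 1
1 0 1
1 1 1
0 0 0

Derivation:
After press 1 at (2,1):
0 1 1
0 1 1
1 0 1
1 1 1
0 0 0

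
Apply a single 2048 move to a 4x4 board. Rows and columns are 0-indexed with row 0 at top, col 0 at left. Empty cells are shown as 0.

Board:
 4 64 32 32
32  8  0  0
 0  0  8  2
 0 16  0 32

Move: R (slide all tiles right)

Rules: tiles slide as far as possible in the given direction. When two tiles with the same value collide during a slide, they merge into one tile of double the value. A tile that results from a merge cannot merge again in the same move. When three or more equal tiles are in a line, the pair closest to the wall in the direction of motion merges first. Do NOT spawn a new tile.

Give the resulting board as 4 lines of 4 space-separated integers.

Answer:  0  4 64 64
 0  0 32  8
 0  0  8  2
 0  0 16 32

Derivation:
Slide right:
row 0: [4, 64, 32, 32] -> [0, 4, 64, 64]
row 1: [32, 8, 0, 0] -> [0, 0, 32, 8]
row 2: [0, 0, 8, 2] -> [0, 0, 8, 2]
row 3: [0, 16, 0, 32] -> [0, 0, 16, 32]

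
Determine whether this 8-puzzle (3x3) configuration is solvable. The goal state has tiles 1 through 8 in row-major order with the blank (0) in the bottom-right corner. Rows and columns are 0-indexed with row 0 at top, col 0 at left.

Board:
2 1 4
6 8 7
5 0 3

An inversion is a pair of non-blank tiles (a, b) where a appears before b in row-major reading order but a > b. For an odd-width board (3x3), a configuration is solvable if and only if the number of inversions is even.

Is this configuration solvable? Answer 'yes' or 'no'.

Answer: yes

Derivation:
Inversions (pairs i<j in row-major order where tile[i] > tile[j] > 0): 10
10 is even, so the puzzle is solvable.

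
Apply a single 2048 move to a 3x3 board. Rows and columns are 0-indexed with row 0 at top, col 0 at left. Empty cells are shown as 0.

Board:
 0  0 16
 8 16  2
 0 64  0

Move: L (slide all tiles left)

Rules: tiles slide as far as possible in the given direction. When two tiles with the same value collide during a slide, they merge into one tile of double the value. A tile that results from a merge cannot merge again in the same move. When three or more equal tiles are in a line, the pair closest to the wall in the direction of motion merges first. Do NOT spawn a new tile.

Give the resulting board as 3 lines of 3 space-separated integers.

Slide left:
row 0: [0, 0, 16] -> [16, 0, 0]
row 1: [8, 16, 2] -> [8, 16, 2]
row 2: [0, 64, 0] -> [64, 0, 0]

Answer: 16  0  0
 8 16  2
64  0  0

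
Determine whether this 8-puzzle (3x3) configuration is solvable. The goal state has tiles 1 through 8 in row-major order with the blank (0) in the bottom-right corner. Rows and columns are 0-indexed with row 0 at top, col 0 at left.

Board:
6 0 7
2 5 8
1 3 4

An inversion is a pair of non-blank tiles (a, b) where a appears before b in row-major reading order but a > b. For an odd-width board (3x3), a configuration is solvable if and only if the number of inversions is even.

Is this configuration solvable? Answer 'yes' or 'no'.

Inversions (pairs i<j in row-major order where tile[i] > tile[j] > 0): 17
17 is odd, so the puzzle is not solvable.

Answer: no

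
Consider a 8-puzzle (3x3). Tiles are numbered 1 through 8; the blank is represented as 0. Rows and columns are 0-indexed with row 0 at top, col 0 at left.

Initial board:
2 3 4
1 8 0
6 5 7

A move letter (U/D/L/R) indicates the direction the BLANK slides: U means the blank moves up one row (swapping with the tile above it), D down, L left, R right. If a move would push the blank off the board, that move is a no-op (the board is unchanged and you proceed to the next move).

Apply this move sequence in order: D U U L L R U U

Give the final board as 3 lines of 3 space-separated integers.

Answer: 2 0 3
1 8 4
6 5 7

Derivation:
After move 1 (D):
2 3 4
1 8 7
6 5 0

After move 2 (U):
2 3 4
1 8 0
6 5 7

After move 3 (U):
2 3 0
1 8 4
6 5 7

After move 4 (L):
2 0 3
1 8 4
6 5 7

After move 5 (L):
0 2 3
1 8 4
6 5 7

After move 6 (R):
2 0 3
1 8 4
6 5 7

After move 7 (U):
2 0 3
1 8 4
6 5 7

After move 8 (U):
2 0 3
1 8 4
6 5 7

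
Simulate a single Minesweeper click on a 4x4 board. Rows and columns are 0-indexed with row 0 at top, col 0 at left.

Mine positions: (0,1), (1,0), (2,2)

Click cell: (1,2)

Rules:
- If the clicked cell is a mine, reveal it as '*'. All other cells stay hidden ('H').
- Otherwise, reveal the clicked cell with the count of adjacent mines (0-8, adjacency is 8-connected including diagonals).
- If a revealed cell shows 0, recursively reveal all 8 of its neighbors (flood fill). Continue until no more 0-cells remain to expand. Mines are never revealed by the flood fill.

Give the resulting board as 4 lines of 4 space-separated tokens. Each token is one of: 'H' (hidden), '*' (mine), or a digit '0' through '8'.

H H H H
H H 2 H
H H H H
H H H H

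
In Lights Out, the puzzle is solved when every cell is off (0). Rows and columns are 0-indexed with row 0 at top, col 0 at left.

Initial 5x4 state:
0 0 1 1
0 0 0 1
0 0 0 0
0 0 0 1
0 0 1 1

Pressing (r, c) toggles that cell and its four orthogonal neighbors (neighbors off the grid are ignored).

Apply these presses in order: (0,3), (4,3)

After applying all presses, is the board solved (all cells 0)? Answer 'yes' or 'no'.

Answer: yes

Derivation:
After press 1 at (0,3):
0 0 0 0
0 0 0 0
0 0 0 0
0 0 0 1
0 0 1 1

After press 2 at (4,3):
0 0 0 0
0 0 0 0
0 0 0 0
0 0 0 0
0 0 0 0

Lights still on: 0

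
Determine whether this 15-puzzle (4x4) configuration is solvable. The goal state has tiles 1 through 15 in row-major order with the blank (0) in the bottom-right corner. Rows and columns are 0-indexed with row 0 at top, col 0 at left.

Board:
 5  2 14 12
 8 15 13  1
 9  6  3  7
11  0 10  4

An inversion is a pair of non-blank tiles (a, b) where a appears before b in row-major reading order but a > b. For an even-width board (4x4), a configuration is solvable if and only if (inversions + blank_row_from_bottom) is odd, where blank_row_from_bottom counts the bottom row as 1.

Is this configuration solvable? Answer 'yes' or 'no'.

Inversions: 57
Blank is in row 3 (0-indexed from top), which is row 1 counting from the bottom (bottom = 1).
57 + 1 = 58, which is even, so the puzzle is not solvable.

Answer: no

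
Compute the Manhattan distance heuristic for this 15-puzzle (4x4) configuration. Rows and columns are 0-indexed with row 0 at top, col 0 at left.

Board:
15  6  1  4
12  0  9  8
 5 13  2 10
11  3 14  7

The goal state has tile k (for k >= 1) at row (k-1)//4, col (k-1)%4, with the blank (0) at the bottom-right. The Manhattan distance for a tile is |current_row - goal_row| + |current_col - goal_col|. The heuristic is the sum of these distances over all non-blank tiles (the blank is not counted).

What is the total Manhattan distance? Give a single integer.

Tile 15: (0,0)->(3,2) = 5
Tile 6: (0,1)->(1,1) = 1
Tile 1: (0,2)->(0,0) = 2
Tile 4: (0,3)->(0,3) = 0
Tile 12: (1,0)->(2,3) = 4
Tile 9: (1,2)->(2,0) = 3
Tile 8: (1,3)->(1,3) = 0
Tile 5: (2,0)->(1,0) = 1
Tile 13: (2,1)->(3,0) = 2
Tile 2: (2,2)->(0,1) = 3
Tile 10: (2,3)->(2,1) = 2
Tile 11: (3,0)->(2,2) = 3
Tile 3: (3,1)->(0,2) = 4
Tile 14: (3,2)->(3,1) = 1
Tile 7: (3,3)->(1,2) = 3
Sum: 5 + 1 + 2 + 0 + 4 + 3 + 0 + 1 + 2 + 3 + 2 + 3 + 4 + 1 + 3 = 34

Answer: 34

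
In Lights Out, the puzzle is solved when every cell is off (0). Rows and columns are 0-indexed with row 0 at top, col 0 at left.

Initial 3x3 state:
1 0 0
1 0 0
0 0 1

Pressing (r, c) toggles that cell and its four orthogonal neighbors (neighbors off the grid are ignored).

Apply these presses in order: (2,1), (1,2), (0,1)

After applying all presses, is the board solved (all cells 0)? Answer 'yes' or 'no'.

After press 1 at (2,1):
1 0 0
1 1 0
1 1 0

After press 2 at (1,2):
1 0 1
1 0 1
1 1 1

After press 3 at (0,1):
0 1 0
1 1 1
1 1 1

Lights still on: 7

Answer: no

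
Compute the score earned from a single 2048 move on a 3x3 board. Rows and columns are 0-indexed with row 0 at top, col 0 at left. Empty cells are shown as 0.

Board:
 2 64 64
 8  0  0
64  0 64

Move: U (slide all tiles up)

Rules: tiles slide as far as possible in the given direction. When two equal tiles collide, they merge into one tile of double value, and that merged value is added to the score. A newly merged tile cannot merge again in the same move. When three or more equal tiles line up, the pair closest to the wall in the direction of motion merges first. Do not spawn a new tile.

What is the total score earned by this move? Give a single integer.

Slide up:
col 0: [2, 8, 64] -> [2, 8, 64]  score +0 (running 0)
col 1: [64, 0, 0] -> [64, 0, 0]  score +0 (running 0)
col 2: [64, 0, 64] -> [128, 0, 0]  score +128 (running 128)
Board after move:
  2  64 128
  8   0   0
 64   0   0

Answer: 128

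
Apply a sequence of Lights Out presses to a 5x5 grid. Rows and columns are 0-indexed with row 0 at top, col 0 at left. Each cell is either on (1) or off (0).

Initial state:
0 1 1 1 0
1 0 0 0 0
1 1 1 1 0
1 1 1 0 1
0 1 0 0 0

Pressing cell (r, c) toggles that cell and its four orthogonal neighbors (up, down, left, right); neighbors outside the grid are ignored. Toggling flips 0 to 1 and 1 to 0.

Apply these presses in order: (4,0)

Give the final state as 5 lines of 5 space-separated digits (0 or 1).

After press 1 at (4,0):
0 1 1 1 0
1 0 0 0 0
1 1 1 1 0
0 1 1 0 1
1 0 0 0 0

Answer: 0 1 1 1 0
1 0 0 0 0
1 1 1 1 0
0 1 1 0 1
1 0 0 0 0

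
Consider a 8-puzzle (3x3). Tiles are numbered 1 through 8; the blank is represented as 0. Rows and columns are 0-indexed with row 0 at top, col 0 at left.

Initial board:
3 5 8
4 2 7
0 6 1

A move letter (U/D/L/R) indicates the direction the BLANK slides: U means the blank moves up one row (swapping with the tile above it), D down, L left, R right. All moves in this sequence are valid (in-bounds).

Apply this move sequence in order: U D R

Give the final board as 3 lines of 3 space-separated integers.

After move 1 (U):
3 5 8
0 2 7
4 6 1

After move 2 (D):
3 5 8
4 2 7
0 6 1

After move 3 (R):
3 5 8
4 2 7
6 0 1

Answer: 3 5 8
4 2 7
6 0 1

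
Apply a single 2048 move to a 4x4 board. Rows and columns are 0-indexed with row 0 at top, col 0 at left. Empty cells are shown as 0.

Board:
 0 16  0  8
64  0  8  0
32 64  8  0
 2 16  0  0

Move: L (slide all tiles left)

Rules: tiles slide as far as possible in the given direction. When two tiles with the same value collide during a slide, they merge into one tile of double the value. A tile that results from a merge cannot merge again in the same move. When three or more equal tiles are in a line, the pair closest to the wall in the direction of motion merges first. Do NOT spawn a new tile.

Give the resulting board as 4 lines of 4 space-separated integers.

Slide left:
row 0: [0, 16, 0, 8] -> [16, 8, 0, 0]
row 1: [64, 0, 8, 0] -> [64, 8, 0, 0]
row 2: [32, 64, 8, 0] -> [32, 64, 8, 0]
row 3: [2, 16, 0, 0] -> [2, 16, 0, 0]

Answer: 16  8  0  0
64  8  0  0
32 64  8  0
 2 16  0  0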